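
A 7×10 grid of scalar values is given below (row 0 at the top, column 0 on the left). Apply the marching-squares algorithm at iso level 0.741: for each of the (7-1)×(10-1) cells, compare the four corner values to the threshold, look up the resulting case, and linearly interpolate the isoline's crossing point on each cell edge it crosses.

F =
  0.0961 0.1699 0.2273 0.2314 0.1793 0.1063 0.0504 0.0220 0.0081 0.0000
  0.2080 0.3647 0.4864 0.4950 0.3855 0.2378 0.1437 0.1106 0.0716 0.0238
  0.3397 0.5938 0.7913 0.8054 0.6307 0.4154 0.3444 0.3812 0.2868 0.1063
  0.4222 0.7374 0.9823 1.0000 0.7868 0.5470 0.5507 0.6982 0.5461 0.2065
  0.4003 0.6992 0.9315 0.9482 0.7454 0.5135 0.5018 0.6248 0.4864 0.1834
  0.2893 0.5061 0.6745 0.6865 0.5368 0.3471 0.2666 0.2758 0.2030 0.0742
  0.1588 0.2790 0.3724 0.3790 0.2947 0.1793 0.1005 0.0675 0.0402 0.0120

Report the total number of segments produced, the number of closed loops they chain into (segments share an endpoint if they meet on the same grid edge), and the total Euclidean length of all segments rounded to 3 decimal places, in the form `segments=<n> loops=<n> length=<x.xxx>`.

segments=12 loops=1 length=9.689

cell (1,1): code 0100 → (1.835,2.000)–(2.000,1.745)
cell (1,2): code 1100 → (1.793,3.000)–(1.835,2.000)
cell (1,3): code 1000 → (2.000,3.369)–(1.793,3.000)
cell (2,1): code 0110 → (2.000,1.745)–(3.000,1.015)
cell (2,3): code 1101 → (2.707,4.000)–(2.000,3.369)
cell (2,4): code 1000 → (3.000,4.191)–(2.707,4.000)
cell (3,1): code 0110 → (3.000,1.015)–(4.000,1.180)
cell (3,4): code 1001 → (4.000,4.019)–(3.000,4.191)
cell (4,1): code 0010 → (4.000,1.180)–(4.741,2.000)
cell (4,2): code 0011 → (4.741,2.000)–(4.792,3.000)
cell (4,3): code 0011 → (4.792,3.000)–(4.021,4.000)
cell (4,4): code 0001 → (4.021,4.000)–(4.000,4.019)
total: 12 segments, chained into 1 closed loop(s), length Σ = 9.689300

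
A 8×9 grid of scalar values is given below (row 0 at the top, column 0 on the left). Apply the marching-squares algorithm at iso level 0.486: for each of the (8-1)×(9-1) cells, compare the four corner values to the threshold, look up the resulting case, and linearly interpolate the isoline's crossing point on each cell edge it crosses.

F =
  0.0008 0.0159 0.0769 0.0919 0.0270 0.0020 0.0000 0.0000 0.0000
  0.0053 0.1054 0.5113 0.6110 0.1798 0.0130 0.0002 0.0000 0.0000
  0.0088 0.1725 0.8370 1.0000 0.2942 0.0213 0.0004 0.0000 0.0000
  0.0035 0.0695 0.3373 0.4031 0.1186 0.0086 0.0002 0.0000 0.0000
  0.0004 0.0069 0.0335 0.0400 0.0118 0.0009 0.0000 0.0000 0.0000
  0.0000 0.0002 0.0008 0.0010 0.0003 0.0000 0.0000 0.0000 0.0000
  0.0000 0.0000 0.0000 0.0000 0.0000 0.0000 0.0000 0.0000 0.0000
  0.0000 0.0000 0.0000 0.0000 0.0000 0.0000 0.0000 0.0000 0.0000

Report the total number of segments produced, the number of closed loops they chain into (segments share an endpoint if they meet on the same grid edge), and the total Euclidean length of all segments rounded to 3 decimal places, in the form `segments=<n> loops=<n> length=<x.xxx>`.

segments=8 loops=1 length=6.693

cell (0,1): code 0100 → (0.942,2.000)–(1.000,1.938)
cell (0,2): code 1100 → (0.759,3.000)–(0.942,2.000)
cell (0,3): code 1000 → (1.000,3.290)–(0.759,3.000)
cell (1,1): code 0110 → (1.000,1.938)–(2.000,1.472)
cell (1,3): code 1001 → (2.000,3.728)–(1.000,3.290)
cell (2,1): code 0010 → (2.000,1.472)–(2.702,2.000)
cell (2,2): code 0011 → (2.702,2.000)–(2.861,3.000)
cell (2,3): code 0001 → (2.861,3.000)–(2.000,3.728)
total: 8 segments, chained into 1 closed loop(s), length Σ = 6.692906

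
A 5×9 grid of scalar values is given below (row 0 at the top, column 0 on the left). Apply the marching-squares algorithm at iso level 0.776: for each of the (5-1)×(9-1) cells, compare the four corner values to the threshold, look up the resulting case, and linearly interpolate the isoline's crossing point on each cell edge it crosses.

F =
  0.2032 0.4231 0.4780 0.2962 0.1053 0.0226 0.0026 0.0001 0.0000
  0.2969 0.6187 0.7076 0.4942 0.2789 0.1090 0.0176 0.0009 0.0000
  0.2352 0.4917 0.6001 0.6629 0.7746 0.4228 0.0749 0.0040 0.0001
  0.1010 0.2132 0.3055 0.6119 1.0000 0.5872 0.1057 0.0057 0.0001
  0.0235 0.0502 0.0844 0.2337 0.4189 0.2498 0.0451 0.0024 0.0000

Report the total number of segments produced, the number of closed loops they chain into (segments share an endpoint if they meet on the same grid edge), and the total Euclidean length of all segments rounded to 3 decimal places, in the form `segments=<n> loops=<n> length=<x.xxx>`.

cell (2,3): code 0100 → (2.006,4.000)–(3.000,3.423)
cell (2,4): code 1000 → (3.000,4.543)–(2.006,4.000)
cell (3,3): code 0010 → (3.000,3.423)–(3.385,4.000)
cell (3,4): code 0001 → (3.385,4.000)–(3.000,4.543)
total: 4 segments, chained into 1 closed loop(s), length Σ = 3.641196

segments=4 loops=1 length=3.641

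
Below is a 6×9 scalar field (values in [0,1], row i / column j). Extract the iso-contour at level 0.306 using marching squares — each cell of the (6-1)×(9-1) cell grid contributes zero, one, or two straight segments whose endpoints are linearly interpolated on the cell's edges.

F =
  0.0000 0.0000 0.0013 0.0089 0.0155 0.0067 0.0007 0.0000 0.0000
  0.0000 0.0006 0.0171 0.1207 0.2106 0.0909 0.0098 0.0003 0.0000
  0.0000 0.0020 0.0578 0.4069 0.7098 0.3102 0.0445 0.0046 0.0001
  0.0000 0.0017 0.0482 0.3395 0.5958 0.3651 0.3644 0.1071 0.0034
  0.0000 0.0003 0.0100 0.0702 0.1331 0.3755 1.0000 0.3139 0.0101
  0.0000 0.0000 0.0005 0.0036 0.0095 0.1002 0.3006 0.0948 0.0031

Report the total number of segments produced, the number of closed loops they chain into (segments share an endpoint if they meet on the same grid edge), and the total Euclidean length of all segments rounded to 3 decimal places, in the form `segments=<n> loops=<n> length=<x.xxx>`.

segments=16 loops=1 length=11.868

cell (1,2): code 0100 → (1.647,3.000)–(2.000,2.711)
cell (1,3): code 1100 → (1.191,4.000)–(1.647,3.000)
cell (1,4): code 1100 → (1.981,5.000)–(1.191,4.000)
cell (1,5): code 1000 → (2.000,5.016)–(1.981,5.000)
cell (2,2): code 0110 → (2.000,2.711)–(3.000,2.885)
cell (2,5): code 1101 → (2.817,6.000)–(2.000,5.016)
cell (2,6): code 1000 → (3.000,6.227)–(2.817,6.000)
cell (3,2): code 0010 → (3.000,2.885)–(3.124,3.000)
cell (3,3): code 0011 → (3.124,3.000)–(3.626,4.000)
cell (3,4): code 0111 → (3.626,4.000)–(4.000,4.713)
cell (3,6): code 1101 → (3.962,7.000)–(3.000,6.227)
cell (3,7): code 1000 → (4.000,7.026)–(3.962,7.000)
cell (4,4): code 0010 → (4.000,4.713)–(4.252,5.000)
cell (4,5): code 0011 → (4.252,5.000)–(4.992,6.000)
cell (4,6): code 0011 → (4.992,6.000)–(4.036,7.000)
cell (4,7): code 0001 → (4.036,7.000)–(4.000,7.026)
total: 16 segments, chained into 1 closed loop(s), length Σ = 11.867572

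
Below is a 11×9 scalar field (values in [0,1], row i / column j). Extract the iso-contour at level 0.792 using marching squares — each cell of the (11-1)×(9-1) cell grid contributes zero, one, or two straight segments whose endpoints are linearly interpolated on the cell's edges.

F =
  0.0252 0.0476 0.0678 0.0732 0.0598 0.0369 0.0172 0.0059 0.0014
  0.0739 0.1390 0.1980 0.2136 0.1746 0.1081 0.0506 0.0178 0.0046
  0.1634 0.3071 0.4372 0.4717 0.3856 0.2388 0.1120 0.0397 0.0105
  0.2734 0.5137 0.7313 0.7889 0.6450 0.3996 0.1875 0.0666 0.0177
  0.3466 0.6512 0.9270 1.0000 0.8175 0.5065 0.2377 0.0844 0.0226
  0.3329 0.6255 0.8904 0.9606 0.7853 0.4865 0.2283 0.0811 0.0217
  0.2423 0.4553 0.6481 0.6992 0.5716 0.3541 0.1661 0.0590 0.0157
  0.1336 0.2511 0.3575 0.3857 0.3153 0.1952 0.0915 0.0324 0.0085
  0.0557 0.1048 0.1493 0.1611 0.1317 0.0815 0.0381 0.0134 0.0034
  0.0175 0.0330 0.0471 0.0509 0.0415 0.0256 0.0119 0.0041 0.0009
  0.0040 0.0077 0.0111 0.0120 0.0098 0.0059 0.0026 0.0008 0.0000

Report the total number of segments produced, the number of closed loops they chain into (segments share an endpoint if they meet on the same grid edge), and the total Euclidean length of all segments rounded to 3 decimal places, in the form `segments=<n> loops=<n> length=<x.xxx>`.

segments=10 loops=1 length=8.113

cell (3,1): code 0100 → (3.310,2.000)–(4.000,1.511)
cell (3,2): code 1100 → (3.015,3.000)–(3.310,2.000)
cell (3,3): code 1100 → (3.852,4.000)–(3.015,3.000)
cell (3,4): code 1000 → (4.000,4.082)–(3.852,4.000)
cell (4,1): code 0110 → (4.000,1.511)–(5.000,1.629)
cell (4,3): code 1011 → (5.000,3.962)–(4.792,4.000)
cell (4,4): code 0001 → (4.792,4.000)–(4.000,4.082)
cell (5,1): code 0010 → (5.000,1.629)–(5.406,2.000)
cell (5,2): code 0011 → (5.406,2.000)–(5.645,3.000)
cell (5,3): code 0001 → (5.645,3.000)–(5.000,3.962)
total: 10 segments, chained into 1 closed loop(s), length Σ = 8.113198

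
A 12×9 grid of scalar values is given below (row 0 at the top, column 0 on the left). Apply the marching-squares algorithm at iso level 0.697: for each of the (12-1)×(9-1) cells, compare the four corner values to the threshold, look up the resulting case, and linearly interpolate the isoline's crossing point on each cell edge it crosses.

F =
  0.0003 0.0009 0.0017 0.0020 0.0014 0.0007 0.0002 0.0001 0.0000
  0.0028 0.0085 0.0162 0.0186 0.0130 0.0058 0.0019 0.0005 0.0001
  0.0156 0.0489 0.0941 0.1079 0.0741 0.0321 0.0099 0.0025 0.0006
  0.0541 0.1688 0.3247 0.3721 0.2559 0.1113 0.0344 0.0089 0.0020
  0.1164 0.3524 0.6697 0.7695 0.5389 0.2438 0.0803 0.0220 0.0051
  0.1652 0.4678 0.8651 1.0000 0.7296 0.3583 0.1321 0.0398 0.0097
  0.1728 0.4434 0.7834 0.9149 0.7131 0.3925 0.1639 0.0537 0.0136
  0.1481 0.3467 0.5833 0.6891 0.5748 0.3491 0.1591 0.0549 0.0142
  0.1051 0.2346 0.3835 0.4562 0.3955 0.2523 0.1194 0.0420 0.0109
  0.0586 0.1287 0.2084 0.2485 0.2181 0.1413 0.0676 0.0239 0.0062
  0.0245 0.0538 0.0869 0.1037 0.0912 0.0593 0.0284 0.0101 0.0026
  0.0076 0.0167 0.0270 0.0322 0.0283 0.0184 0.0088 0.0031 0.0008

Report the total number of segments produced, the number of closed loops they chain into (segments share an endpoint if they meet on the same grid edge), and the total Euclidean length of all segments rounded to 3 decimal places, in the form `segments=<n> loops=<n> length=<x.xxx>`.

cell (3,2): code 0100 → (3.818,3.000)–(4.000,2.274)
cell (3,3): code 1000 → (4.000,3.314)–(3.818,3.000)
cell (4,1): code 0100 → (4.140,2.000)–(5.000,1.577)
cell (4,2): code 1110 → (4.000,2.274)–(4.140,2.000)
cell (4,3): code 1101 → (4.829,4.000)–(4.000,3.314)
cell (4,4): code 1000 → (5.000,4.088)–(4.829,4.000)
cell (5,1): code 0110 → (5.000,1.577)–(6.000,1.746)
cell (5,4): code 1001 → (6.000,4.050)–(5.000,4.088)
cell (6,1): code 0010 → (6.000,1.746)–(6.432,2.000)
cell (6,2): code 0011 → (6.432,2.000)–(6.965,3.000)
cell (6,3): code 0011 → (6.965,3.000)–(6.116,4.000)
cell (6,4): code 0001 → (6.116,4.000)–(6.000,4.050)
total: 12 segments, chained into 1 closed loop(s), length Σ = 8.733859

segments=12 loops=1 length=8.734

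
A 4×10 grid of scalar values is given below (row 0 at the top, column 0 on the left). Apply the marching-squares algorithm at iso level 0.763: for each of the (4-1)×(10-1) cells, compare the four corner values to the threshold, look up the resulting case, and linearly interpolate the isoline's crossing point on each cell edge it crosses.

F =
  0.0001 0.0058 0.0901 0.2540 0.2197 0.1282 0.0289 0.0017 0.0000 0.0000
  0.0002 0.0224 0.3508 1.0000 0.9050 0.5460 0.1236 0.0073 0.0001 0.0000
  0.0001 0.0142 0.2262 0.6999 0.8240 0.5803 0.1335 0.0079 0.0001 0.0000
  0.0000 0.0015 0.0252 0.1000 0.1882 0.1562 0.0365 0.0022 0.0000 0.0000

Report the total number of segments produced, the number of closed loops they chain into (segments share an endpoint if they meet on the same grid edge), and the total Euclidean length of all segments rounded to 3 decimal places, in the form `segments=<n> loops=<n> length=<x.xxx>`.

segments=8 loops=1 length=5.136

cell (0,2): code 0100 → (0.682,3.000)–(1.000,2.635)
cell (0,3): code 1100 → (0.793,4.000)–(0.682,3.000)
cell (0,4): code 1000 → (1.000,4.396)–(0.793,4.000)
cell (1,2): code 0010 → (1.000,2.635)–(1.790,3.000)
cell (1,3): code 0111 → (1.790,3.000)–(2.000,3.508)
cell (1,4): code 1001 → (2.000,4.250)–(1.000,4.396)
cell (2,3): code 0010 → (2.000,3.508)–(2.096,4.000)
cell (2,4): code 0001 → (2.096,4.000)–(2.000,4.250)
total: 8 segments, chained into 1 closed loop(s), length Σ = 5.136185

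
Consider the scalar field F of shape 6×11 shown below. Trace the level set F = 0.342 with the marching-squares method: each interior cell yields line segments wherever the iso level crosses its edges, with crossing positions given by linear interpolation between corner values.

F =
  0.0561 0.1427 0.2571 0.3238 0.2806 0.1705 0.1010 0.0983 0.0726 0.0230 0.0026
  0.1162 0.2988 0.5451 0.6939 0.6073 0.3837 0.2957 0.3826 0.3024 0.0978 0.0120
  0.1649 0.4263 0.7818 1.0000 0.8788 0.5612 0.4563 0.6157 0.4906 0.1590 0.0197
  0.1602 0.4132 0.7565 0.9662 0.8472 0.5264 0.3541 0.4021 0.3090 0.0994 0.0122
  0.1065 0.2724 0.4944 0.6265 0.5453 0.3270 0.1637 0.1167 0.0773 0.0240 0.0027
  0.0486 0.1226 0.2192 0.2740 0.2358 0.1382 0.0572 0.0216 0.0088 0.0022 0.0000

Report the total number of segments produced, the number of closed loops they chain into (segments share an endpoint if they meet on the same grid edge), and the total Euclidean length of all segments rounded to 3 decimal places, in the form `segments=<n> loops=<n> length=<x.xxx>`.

cell (0,1): code 0100 → (0.295,2.000)–(1.000,1.175)
cell (0,2): code 1100 → (0.049,3.000)–(0.295,2.000)
cell (0,3): code 1100 → (0.188,4.000)–(0.049,3.000)
cell (0,4): code 1100 → (0.804,5.000)–(0.188,4.000)
cell (0,5): code 1000 → (1.000,5.474)–(0.804,5.000)
cell (0,6): code 0100 → (0.857,7.000)–(1.000,6.533)
cell (0,7): code 1000 → (1.000,7.506)–(0.857,7.000)
cell (1,0): code 0100 → (1.339,1.000)–(2.000,0.678)
cell (1,1): code 1110 → (1.000,1.175)–(1.339,1.000)
cell (1,5): code 1101 → (1.288,6.000)–(1.000,5.474)
cell (1,6): code 1110 → (1.000,6.533)–(1.288,6.000)
cell (1,7): code 1101 → (1.210,8.000)–(1.000,7.506)
cell (1,8): code 1000 → (2.000,8.448)–(1.210,8.000)
cell (2,0): code 0110 → (2.000,0.678)–(3.000,0.719)
cell (2,7): code 1011 → (3.000,7.646)–(2.818,8.000)
cell (2,8): code 0001 → (2.818,8.000)–(2.000,8.448)
cell (3,0): code 0010 → (3.000,0.719)–(3.506,1.000)
cell (3,1): code 0111 → (3.506,1.000)–(4.000,1.314)
cell (3,4): code 1011 → (4.000,4.931)–(3.925,5.000)
cell (3,5): code 0011 → (3.925,5.000)–(3.064,6.000)
cell (3,6): code 0011 → (3.064,6.000)–(3.211,7.000)
cell (3,7): code 0001 → (3.211,7.000)–(3.000,7.646)
cell (4,1): code 0010 → (4.000,1.314)–(4.554,2.000)
cell (4,2): code 0011 → (4.554,2.000)–(4.807,3.000)
cell (4,3): code 0011 → (4.807,3.000)–(4.657,4.000)
cell (4,4): code 0001 → (4.657,4.000)–(4.000,4.931)
total: 26 segments, chained into 1 closed loop(s), length Σ = 20.265816

segments=26 loops=1 length=20.266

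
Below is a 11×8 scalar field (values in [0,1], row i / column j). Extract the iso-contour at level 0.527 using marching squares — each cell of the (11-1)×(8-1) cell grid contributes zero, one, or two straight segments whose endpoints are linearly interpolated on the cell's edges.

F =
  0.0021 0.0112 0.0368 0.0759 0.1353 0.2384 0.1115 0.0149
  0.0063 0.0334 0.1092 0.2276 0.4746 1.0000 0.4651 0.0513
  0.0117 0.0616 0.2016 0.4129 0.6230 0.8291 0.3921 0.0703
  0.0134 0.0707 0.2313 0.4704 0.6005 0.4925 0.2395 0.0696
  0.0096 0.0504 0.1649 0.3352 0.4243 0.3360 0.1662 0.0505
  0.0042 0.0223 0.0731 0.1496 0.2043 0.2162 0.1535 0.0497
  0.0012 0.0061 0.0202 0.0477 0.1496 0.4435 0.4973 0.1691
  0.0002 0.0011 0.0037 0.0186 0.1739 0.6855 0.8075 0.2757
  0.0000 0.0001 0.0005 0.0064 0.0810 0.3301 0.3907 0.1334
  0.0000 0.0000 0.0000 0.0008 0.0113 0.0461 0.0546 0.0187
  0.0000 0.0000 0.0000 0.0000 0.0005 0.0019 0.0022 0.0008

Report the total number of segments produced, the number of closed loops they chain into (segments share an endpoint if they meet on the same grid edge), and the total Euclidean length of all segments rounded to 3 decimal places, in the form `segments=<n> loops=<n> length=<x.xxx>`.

cell (0,4): code 0100 → (0.379,5.000)–(1.000,4.100)
cell (0,5): code 1000 → (1.000,5.884)–(0.379,5.000)
cell (1,3): code 0100 → (1.353,4.000)–(2.000,3.543)
cell (1,4): code 1110 → (1.000,4.100)–(1.353,4.000)
cell (1,5): code 1001 → (2.000,5.691)–(1.000,5.884)
cell (2,3): code 0110 → (2.000,3.543)–(3.000,3.435)
cell (2,4): code 1011 → (3.000,4.681)–(2.898,5.000)
cell (2,5): code 0001 → (2.898,5.000)–(2.000,5.691)
cell (3,3): code 0010 → (3.000,3.435)–(3.417,4.000)
cell (3,4): code 0001 → (3.417,4.000)–(3.000,4.681)
cell (6,4): code 0100 → (6.345,5.000)–(7.000,4.690)
cell (6,5): code 1100 → (6.096,6.000)–(6.345,5.000)
cell (6,6): code 1000 → (7.000,6.527)–(6.096,6.000)
cell (7,4): code 0010 → (7.000,4.690)–(7.446,5.000)
cell (7,5): code 0011 → (7.446,5.000)–(7.673,6.000)
cell (7,6): code 0001 → (7.673,6.000)–(7.000,6.527)
total: 16 segments, chained into 2 closed loop(s), length Σ = 13.551835

segments=16 loops=2 length=13.552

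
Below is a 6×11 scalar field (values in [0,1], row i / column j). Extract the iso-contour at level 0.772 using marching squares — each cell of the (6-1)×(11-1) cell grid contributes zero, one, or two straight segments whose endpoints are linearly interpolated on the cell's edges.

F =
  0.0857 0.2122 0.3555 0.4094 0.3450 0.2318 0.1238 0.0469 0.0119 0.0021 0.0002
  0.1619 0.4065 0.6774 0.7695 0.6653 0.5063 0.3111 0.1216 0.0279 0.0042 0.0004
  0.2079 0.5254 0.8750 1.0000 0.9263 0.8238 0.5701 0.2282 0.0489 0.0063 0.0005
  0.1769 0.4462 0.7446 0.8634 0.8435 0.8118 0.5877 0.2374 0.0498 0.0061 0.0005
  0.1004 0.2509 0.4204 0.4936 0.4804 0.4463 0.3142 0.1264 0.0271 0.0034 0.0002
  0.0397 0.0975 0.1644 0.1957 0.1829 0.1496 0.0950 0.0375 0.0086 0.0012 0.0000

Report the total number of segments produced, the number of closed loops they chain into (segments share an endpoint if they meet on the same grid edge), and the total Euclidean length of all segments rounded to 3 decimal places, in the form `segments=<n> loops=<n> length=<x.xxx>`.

cell (1,1): code 0100 → (1.479,2.000)–(2.000,1.705)
cell (1,2): code 1100 → (1.011,3.000)–(1.479,2.000)
cell (1,3): code 1100 → (1.409,4.000)–(1.011,3.000)
cell (1,4): code 1100 → (1.837,5.000)–(1.409,4.000)
cell (1,5): code 1000 → (2.000,5.204)–(1.837,5.000)
cell (2,1): code 0010 → (2.000,1.705)–(2.790,2.000)
cell (2,2): code 0111 → (2.790,2.000)–(3.000,2.231)
cell (2,5): code 1001 → (3.000,5.178)–(2.000,5.204)
cell (3,2): code 0010 → (3.000,2.231)–(3.247,3.000)
cell (3,3): code 0011 → (3.247,3.000)–(3.197,4.000)
cell (3,4): code 0011 → (3.197,4.000)–(3.109,5.000)
cell (3,5): code 0001 → (3.109,5.000)–(3.000,5.178)
total: 12 segments, chained into 1 closed loop(s), length Σ = 9.305131

segments=12 loops=1 length=9.305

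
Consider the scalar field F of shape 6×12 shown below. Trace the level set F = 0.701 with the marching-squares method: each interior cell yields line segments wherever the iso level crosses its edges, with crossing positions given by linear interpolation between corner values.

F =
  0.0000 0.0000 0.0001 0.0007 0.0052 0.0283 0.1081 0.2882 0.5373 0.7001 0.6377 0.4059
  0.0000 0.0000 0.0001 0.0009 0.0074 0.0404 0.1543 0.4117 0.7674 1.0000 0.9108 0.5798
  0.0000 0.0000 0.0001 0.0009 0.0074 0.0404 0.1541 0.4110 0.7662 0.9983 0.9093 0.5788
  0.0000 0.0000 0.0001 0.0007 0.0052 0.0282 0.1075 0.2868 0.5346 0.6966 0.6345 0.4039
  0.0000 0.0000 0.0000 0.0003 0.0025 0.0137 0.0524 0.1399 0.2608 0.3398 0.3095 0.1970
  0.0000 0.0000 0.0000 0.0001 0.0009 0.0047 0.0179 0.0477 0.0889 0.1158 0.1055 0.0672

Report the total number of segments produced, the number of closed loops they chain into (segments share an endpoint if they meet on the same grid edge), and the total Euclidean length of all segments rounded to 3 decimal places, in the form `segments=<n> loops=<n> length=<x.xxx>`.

cell (0,7): code 0100 → (0.711,8.000)–(1.000,7.813)
cell (0,8): code 1100 → (0.003,9.000)–(0.711,8.000)
cell (0,9): code 1100 → (0.232,10.000)–(0.003,9.000)
cell (0,10): code 1000 → (1.000,10.634)–(0.232,10.000)
cell (1,7): code 0110 → (1.000,7.813)–(2.000,7.816)
cell (1,10): code 1001 → (2.000,10.630)–(1.000,10.634)
cell (2,7): code 0010 → (2.000,7.816)–(2.282,8.000)
cell (2,8): code 0011 → (2.282,8.000)–(2.985,9.000)
cell (2,9): code 0011 → (2.985,9.000)–(2.758,10.000)
cell (2,10): code 0001 → (2.758,10.000)–(2.000,10.630)
total: 10 segments, chained into 1 closed loop(s), length Σ = 9.161287

segments=10 loops=1 length=9.161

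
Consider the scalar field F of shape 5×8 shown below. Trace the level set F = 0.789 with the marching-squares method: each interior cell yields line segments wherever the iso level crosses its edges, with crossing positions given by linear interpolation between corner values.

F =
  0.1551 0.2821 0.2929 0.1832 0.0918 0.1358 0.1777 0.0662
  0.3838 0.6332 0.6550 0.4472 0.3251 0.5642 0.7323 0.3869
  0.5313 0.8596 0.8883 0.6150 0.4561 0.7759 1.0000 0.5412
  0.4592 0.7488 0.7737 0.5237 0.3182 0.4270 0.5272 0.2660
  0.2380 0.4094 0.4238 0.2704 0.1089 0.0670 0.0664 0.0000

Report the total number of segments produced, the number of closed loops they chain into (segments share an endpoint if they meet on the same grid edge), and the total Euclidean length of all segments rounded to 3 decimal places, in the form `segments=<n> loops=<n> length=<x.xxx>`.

segments=10 loops=2 length=8.406

cell (1,0): code 0100 → (1.688,1.000)–(2.000,0.785)
cell (1,1): code 1100 → (1.574,2.000)–(1.688,1.000)
cell (1,2): code 1000 → (2.000,2.363)–(1.574,2.000)
cell (1,5): code 0100 → (1.212,6.000)–(2.000,5.058)
cell (1,6): code 1000 → (2.000,6.460)–(1.212,6.000)
cell (2,0): code 0010 → (2.000,0.785)–(2.637,1.000)
cell (2,1): code 0011 → (2.637,1.000)–(2.866,2.000)
cell (2,2): code 0001 → (2.866,2.000)–(2.000,2.363)
cell (2,5): code 0010 → (2.000,5.058)–(2.446,6.000)
cell (2,6): code 0001 → (2.446,6.000)–(2.000,6.460)
total: 10 segments, chained into 2 closed loop(s), length Σ = 8.406159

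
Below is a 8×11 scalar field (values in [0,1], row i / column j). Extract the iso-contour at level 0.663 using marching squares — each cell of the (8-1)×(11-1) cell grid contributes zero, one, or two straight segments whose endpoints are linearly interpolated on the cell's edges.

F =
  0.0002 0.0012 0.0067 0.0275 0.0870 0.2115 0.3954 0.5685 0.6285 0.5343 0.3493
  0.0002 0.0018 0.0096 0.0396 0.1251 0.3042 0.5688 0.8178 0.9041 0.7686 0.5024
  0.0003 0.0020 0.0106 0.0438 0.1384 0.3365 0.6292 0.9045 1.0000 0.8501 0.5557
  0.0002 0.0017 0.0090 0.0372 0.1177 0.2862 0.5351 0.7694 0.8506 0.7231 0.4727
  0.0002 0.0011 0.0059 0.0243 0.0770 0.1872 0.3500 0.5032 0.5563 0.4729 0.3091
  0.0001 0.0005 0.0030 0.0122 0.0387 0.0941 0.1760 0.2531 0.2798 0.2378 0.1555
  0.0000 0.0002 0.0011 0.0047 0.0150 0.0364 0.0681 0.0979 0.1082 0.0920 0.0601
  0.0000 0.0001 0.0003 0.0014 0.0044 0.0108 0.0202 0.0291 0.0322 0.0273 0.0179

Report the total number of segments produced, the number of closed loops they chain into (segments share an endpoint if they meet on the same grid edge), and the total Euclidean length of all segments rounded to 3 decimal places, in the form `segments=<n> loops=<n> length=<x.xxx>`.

segments=12 loops=1 length=10.867

cell (0,6): code 0100 → (0.379,7.000)–(1.000,6.378)
cell (0,7): code 1100 → (0.125,8.000)–(0.379,7.000)
cell (0,8): code 1100 → (0.549,9.000)–(0.125,8.000)
cell (0,9): code 1000 → (1.000,9.397)–(0.549,9.000)
cell (1,6): code 0110 → (1.000,6.378)–(2.000,6.123)
cell (1,9): code 1001 → (2.000,9.636)–(1.000,9.397)
cell (2,6): code 0110 → (2.000,6.123)–(3.000,6.546)
cell (2,9): code 1001 → (3.000,9.240)–(2.000,9.636)
cell (3,6): code 0010 → (3.000,6.546)–(3.400,7.000)
cell (3,7): code 0011 → (3.400,7.000)–(3.637,8.000)
cell (3,8): code 0011 → (3.637,8.000)–(3.240,9.000)
cell (3,9): code 0001 → (3.240,9.000)–(3.000,9.240)
total: 12 segments, chained into 1 closed loop(s), length Σ = 10.866908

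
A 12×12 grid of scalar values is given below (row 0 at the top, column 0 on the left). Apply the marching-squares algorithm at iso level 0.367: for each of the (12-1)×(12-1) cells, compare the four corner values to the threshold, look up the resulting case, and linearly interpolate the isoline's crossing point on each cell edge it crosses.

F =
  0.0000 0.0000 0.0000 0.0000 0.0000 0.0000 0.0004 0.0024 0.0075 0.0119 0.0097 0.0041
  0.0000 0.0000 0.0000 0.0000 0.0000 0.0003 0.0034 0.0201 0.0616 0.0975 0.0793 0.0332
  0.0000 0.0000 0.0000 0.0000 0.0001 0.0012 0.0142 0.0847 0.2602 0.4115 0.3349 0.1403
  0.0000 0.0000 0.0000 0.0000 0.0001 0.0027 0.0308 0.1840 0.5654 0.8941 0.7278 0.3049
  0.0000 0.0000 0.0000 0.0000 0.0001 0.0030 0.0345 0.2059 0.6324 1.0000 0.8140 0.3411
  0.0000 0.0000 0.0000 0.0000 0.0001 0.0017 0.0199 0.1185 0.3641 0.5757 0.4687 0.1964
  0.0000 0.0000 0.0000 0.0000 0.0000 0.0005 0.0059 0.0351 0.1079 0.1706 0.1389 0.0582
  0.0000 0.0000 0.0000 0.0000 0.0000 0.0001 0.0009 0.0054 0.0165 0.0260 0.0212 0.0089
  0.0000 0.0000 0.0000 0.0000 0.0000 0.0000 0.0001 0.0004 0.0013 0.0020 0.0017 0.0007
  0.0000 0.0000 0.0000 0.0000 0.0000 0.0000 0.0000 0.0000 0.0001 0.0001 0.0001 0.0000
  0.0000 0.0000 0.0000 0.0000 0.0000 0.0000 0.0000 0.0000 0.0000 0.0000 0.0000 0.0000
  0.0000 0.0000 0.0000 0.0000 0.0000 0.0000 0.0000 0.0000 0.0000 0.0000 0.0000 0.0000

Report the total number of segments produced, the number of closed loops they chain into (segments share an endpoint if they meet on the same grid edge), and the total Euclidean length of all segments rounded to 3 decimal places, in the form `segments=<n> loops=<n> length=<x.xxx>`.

cell (1,8): code 0100 → (1.858,9.000)–(2.000,8.706)
cell (1,9): code 1000 → (2.000,9.581)–(1.858,9.000)
cell (2,7): code 0100 → (2.350,8.000)–(3.000,7.480)
cell (2,8): code 1110 → (2.000,8.706)–(2.350,8.000)
cell (2,9): code 1101 → (2.082,10.000)–(2.000,9.581)
cell (2,10): code 1000 → (3.000,10.853)–(2.082,10.000)
cell (3,7): code 0110 → (3.000,7.480)–(4.000,7.378)
cell (3,10): code 1001 → (4.000,10.945)–(3.000,10.853)
cell (4,7): code 0010 → (4.000,7.378)–(4.989,8.000)
cell (4,8): code 0111 → (4.989,8.000)–(5.000,8.014)
cell (4,10): code 1001 → (5.000,10.373)–(4.000,10.945)
cell (5,8): code 0010 → (5.000,8.014)–(5.515,9.000)
cell (5,9): code 0011 → (5.515,9.000)–(5.308,10.000)
cell (5,10): code 0001 → (5.308,10.000)–(5.000,10.373)
total: 14 segments, chained into 1 closed loop(s), length Σ = 11.190970

segments=14 loops=1 length=11.191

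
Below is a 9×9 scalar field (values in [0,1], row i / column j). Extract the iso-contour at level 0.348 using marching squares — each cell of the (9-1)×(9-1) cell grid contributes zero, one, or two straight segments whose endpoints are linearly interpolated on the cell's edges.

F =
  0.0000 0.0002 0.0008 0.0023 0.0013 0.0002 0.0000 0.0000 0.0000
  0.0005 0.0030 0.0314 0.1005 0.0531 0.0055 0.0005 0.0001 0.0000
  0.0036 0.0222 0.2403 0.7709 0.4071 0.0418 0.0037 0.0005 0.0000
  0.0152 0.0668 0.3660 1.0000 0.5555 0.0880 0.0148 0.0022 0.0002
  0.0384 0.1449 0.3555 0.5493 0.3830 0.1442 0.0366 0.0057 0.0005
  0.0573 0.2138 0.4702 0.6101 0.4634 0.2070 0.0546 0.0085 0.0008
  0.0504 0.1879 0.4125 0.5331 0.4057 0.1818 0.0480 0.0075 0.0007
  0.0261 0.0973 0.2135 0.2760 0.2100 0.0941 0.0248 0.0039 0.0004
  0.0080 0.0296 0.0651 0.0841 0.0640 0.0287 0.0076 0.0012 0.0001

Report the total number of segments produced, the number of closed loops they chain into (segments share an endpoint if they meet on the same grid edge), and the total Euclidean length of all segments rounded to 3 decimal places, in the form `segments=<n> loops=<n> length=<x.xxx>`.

segments=16 loops=1 length=13.631

cell (1,2): code 0100 → (1.369,3.000)–(2.000,2.203)
cell (1,3): code 1100 → (1.833,4.000)–(1.369,3.000)
cell (1,4): code 1000 → (2.000,4.162)–(1.833,4.000)
cell (2,1): code 0100 → (2.857,2.000)–(3.000,1.940)
cell (2,2): code 1110 → (2.000,2.203)–(2.857,2.000)
cell (2,4): code 1001 → (3.000,4.444)–(2.000,4.162)
cell (3,1): code 0110 → (3.000,1.940)–(4.000,1.964)
cell (3,4): code 1001 → (4.000,4.147)–(3.000,4.444)
cell (4,1): code 0110 → (4.000,1.964)–(5.000,1.523)
cell (4,4): code 1001 → (5.000,4.450)–(4.000,4.147)
cell (5,1): code 0110 → (5.000,1.523)–(6.000,1.713)
cell (5,4): code 1001 → (6.000,4.258)–(5.000,4.450)
cell (6,1): code 0010 → (6.000,1.713)–(6.324,2.000)
cell (6,2): code 0011 → (6.324,2.000)–(6.720,3.000)
cell (6,3): code 0011 → (6.720,3.000)–(6.295,4.000)
cell (6,4): code 0001 → (6.295,4.000)–(6.000,4.258)
total: 16 segments, chained into 1 closed loop(s), length Σ = 13.630506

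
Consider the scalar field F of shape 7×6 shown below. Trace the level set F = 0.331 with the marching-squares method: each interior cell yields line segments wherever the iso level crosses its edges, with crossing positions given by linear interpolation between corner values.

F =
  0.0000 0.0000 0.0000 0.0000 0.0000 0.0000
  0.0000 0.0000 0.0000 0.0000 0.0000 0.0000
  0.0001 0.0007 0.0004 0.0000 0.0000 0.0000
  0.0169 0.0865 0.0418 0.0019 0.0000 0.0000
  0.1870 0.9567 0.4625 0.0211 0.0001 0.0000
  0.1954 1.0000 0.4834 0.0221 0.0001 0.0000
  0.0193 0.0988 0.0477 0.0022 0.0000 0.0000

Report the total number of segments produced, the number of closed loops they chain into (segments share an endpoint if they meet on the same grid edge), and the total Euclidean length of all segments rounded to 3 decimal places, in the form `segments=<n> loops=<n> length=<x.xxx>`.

cell (3,0): code 0100 → (3.281,1.000)–(4.000,0.187)
cell (3,1): code 1100 → (3.687,2.000)–(3.281,1.000)
cell (3,2): code 1000 → (4.000,2.298)–(3.687,2.000)
cell (4,0): code 0110 → (4.000,0.187)–(5.000,0.169)
cell (4,2): code 1001 → (5.000,2.330)–(4.000,2.298)
cell (5,0): code 0010 → (5.000,0.169)–(5.742,1.000)
cell (5,1): code 0011 → (5.742,1.000)–(5.350,2.000)
cell (5,2): code 0001 → (5.350,2.000)–(5.000,2.330)
total: 8 segments, chained into 1 closed loop(s), length Σ = 7.267298

segments=8 loops=1 length=7.267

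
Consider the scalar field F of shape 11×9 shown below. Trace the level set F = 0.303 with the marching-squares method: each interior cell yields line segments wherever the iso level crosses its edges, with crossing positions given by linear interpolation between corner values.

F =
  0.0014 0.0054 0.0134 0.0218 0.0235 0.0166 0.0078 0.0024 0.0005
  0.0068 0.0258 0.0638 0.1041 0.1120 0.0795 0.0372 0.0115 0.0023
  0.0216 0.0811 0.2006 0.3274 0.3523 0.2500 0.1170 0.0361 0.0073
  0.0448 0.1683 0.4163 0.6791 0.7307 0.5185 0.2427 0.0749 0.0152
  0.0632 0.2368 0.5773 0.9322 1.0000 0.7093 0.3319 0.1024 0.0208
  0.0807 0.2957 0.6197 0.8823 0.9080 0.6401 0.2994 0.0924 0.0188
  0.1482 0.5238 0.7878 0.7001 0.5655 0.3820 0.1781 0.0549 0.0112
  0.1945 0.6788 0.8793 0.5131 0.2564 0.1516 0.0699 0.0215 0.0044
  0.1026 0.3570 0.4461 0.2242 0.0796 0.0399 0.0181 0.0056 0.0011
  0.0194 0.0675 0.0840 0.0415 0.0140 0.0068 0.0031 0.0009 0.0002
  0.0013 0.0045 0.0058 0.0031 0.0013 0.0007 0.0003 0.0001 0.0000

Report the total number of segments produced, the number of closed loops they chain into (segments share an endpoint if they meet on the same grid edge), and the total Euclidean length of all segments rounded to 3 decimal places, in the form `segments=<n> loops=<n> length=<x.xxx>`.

cell (1,2): code 0100 → (1.891,3.000)–(2.000,2.808)
cell (1,3): code 1100 → (1.795,4.000)–(1.891,3.000)
cell (1,4): code 1000 → (2.000,4.482)–(1.795,4.000)
cell (2,1): code 0100 → (2.475,2.000)–(3.000,1.543)
cell (2,2): code 1110 → (2.000,2.808)–(2.475,2.000)
cell (2,4): code 1101 → (2.197,5.000)–(2.000,4.482)
cell (2,5): code 1000 → (3.000,5.781)–(2.197,5.000)
cell (3,1): code 0110 → (3.000,1.543)–(4.000,1.194)
cell (3,5): code 1101 → (3.676,6.000)–(3.000,5.781)
cell (3,6): code 1000 → (4.000,6.126)–(3.676,6.000)
cell (4,1): code 0110 → (4.000,1.194)–(5.000,1.023)
cell (4,5): code 1011 → (5.000,5.989)–(4.889,6.000)
cell (4,6): code 0001 → (4.889,6.000)–(4.000,6.126)
cell (5,0): code 0100 → (5.032,1.000)–(6.000,0.412)
cell (5,1): code 1110 → (5.000,1.023)–(5.032,1.000)
cell (5,5): code 1001 → (6.000,5.387)–(5.000,5.989)
cell (6,0): code 0110 → (6.000,0.412)–(7.000,0.224)
cell (6,3): code 1011 → (7.000,3.818)–(6.849,4.000)
cell (6,4): code 0011 → (6.849,4.000)–(6.343,5.000)
cell (6,5): code 0001 → (6.343,5.000)–(6.000,5.387)
cell (7,0): code 0110 → (7.000,0.224)–(8.000,0.788)
cell (7,2): code 1011 → (8.000,2.645)–(7.727,3.000)
cell (7,3): code 0001 → (7.727,3.000)–(7.000,3.818)
cell (8,0): code 0010 → (8.000,0.788)–(8.187,1.000)
cell (8,1): code 0011 → (8.187,1.000)–(8.395,2.000)
cell (8,2): code 0001 → (8.395,2.000)–(8.000,2.645)
total: 26 segments, chained into 1 closed loop(s), length Σ = 19.180012

segments=26 loops=1 length=19.180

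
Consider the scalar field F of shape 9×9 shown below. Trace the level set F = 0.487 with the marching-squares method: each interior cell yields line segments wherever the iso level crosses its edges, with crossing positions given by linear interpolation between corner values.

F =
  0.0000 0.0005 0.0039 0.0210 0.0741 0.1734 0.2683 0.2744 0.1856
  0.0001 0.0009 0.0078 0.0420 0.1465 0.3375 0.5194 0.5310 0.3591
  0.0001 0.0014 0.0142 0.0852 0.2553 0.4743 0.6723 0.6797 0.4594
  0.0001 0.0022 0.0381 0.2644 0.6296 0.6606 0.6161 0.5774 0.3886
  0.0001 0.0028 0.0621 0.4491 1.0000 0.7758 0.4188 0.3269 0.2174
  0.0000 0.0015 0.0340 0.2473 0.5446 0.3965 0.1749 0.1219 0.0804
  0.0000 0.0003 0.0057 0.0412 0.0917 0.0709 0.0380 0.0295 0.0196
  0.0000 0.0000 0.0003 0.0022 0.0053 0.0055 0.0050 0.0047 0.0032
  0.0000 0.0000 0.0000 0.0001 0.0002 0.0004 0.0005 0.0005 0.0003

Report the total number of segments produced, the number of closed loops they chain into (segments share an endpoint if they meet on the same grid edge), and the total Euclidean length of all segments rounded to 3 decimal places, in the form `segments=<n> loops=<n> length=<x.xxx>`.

segments=18 loops=1 length=13.640

cell (0,5): code 0100 → (0.871,6.000)–(1.000,5.822)
cell (0,6): code 1100 → (0.829,7.000)–(0.871,6.000)
cell (0,7): code 1000 → (1.000,7.256)–(0.829,7.000)
cell (1,5): code 0110 → (1.000,5.822)–(2.000,5.064)
cell (1,7): code 1001 → (2.000,7.875)–(1.000,7.256)
cell (2,3): code 0100 → (2.619,4.000)–(3.000,3.610)
cell (2,4): code 1100 → (2.068,5.000)–(2.619,4.000)
cell (2,5): code 1110 → (2.000,5.064)–(2.068,5.000)
cell (2,7): code 1001 → (3.000,7.479)–(2.000,7.875)
cell (3,3): code 0110 → (3.000,3.610)–(4.000,3.069)
cell (3,5): code 1011 → (4.000,5.809)–(3.654,6.000)
cell (3,6): code 0011 → (3.654,6.000)–(3.361,7.000)
cell (3,7): code 0001 → (3.361,7.000)–(3.000,7.479)
cell (4,3): code 0110 → (4.000,3.069)–(5.000,3.806)
cell (4,4): code 1011 → (5.000,4.389)–(4.761,5.000)
cell (4,5): code 0001 → (4.761,5.000)–(4.000,5.809)
cell (5,3): code 0010 → (5.000,3.806)–(5.127,4.000)
cell (5,4): code 0001 → (5.127,4.000)–(5.000,4.389)
total: 18 segments, chained into 1 closed loop(s), length Σ = 13.639804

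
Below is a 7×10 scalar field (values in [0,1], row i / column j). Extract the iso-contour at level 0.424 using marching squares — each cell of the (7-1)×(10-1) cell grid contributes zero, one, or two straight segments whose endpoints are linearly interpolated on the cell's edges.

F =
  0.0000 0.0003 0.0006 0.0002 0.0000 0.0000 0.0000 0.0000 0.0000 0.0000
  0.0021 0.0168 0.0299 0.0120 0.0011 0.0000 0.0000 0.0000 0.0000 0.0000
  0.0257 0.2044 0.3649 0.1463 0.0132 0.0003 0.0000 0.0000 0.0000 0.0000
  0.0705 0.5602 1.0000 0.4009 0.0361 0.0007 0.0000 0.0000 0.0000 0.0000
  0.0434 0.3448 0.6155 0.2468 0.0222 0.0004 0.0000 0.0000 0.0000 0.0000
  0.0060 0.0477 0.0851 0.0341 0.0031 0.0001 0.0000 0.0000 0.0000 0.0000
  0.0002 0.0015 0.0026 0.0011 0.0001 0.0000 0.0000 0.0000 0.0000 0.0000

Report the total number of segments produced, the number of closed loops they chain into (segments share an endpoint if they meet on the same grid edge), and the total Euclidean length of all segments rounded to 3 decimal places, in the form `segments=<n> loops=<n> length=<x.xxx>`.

segments=8 loops=1 length=6.605

cell (2,0): code 0100 → (2.617,1.000)–(3.000,0.722)
cell (2,1): code 1100 → (2.093,2.000)–(2.617,1.000)
cell (2,2): code 1000 → (3.000,2.961)–(2.093,2.000)
cell (3,0): code 0010 → (3.000,0.722)–(3.632,1.000)
cell (3,1): code 0111 → (3.632,1.000)–(4.000,1.293)
cell (3,2): code 1001 → (4.000,2.519)–(3.000,2.961)
cell (4,1): code 0010 → (4.000,1.293)–(4.361,2.000)
cell (4,2): code 0001 → (4.361,2.000)–(4.000,2.519)
total: 8 segments, chained into 1 closed loop(s), length Σ = 6.604720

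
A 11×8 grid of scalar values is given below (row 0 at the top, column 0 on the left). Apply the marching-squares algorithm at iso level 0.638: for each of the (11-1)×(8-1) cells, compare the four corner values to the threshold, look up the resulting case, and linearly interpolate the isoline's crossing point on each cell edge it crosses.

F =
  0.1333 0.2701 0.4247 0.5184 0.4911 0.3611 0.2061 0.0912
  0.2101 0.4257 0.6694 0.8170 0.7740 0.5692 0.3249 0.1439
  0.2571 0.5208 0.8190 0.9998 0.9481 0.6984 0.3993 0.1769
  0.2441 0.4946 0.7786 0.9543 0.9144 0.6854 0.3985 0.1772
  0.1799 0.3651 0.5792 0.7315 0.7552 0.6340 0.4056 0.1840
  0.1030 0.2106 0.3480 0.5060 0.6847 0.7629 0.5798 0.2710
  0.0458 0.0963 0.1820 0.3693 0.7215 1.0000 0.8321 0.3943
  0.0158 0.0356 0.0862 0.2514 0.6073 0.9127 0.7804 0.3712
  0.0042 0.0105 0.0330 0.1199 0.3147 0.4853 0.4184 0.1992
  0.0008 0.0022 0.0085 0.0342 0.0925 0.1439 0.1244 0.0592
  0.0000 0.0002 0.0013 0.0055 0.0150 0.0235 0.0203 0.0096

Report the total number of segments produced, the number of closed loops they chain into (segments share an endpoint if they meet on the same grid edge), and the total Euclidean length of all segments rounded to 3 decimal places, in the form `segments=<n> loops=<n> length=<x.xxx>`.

segments=26 loops=1 length=19.653

cell (0,1): code 0100 → (0.872,2.000)–(1.000,1.871)
cell (0,2): code 1100 → (0.401,3.000)–(0.872,2.000)
cell (0,3): code 1100 → (0.519,4.000)–(0.401,3.000)
cell (0,4): code 1000 → (1.000,4.664)–(0.519,4.000)
cell (1,1): code 0110 → (1.000,1.871)–(2.000,1.393)
cell (1,4): code 1101 → (1.533,5.000)–(1.000,4.664)
cell (1,5): code 1000 → (2.000,5.202)–(1.533,5.000)
cell (2,1): code 0110 → (2.000,1.393)–(3.000,1.505)
cell (2,5): code 1001 → (3.000,5.165)–(2.000,5.202)
cell (3,1): code 0010 → (3.000,1.505)–(3.705,2.000)
cell (3,2): code 0111 → (3.705,2.000)–(4.000,2.386)
cell (3,4): code 1011 → (4.000,4.967)–(3.922,5.000)
cell (3,5): code 0001 → (3.922,5.000)–(3.000,5.165)
cell (4,2): code 0010 → (4.000,2.386)–(4.415,3.000)
cell (4,3): code 0111 → (4.415,3.000)–(5.000,3.739)
cell (4,4): code 1101 → (4.031,5.000)–(4.000,4.967)
cell (4,5): code 1000 → (5.000,5.682)–(4.031,5.000)
cell (5,3): code 0110 → (5.000,3.739)–(6.000,3.763)
cell (5,5): code 1101 → (5.231,6.000)–(5.000,5.682)
cell (5,6): code 1000 → (6.000,6.443)–(5.231,6.000)
cell (6,3): code 0010 → (6.000,3.763)–(6.731,4.000)
cell (6,4): code 0111 → (6.731,4.000)–(7.000,4.101)
cell (6,6): code 1001 → (7.000,6.348)–(6.000,6.443)
cell (7,4): code 0010 → (7.000,4.101)–(7.643,5.000)
cell (7,5): code 0011 → (7.643,5.000)–(7.393,6.000)
cell (7,6): code 0001 → (7.393,6.000)–(7.000,6.348)
total: 26 segments, chained into 1 closed loop(s), length Σ = 19.653174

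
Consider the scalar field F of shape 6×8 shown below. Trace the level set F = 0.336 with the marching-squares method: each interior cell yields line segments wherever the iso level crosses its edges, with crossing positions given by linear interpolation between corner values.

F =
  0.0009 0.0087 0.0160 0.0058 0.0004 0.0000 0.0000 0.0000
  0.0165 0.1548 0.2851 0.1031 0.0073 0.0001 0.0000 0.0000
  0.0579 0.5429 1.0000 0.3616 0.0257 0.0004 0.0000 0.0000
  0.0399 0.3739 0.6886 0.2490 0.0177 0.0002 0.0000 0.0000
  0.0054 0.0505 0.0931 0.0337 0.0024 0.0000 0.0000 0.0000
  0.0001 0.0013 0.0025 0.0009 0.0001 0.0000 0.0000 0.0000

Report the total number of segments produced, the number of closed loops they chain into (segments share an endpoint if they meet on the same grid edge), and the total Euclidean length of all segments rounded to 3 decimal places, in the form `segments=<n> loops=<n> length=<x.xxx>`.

segments=10 loops=1 length=7.535

cell (1,0): code 0100 → (1.467,1.000)–(2.000,0.573)
cell (1,1): code 1100 → (1.071,2.000)–(1.467,1.000)
cell (1,2): code 1100 → (1.901,3.000)–(1.071,2.000)
cell (1,3): code 1000 → (2.000,3.076)–(1.901,3.000)
cell (2,0): code 0110 → (2.000,0.573)–(3.000,0.887)
cell (2,2): code 1011 → (3.000,2.802)–(2.227,3.000)
cell (2,3): code 0001 → (2.227,3.000)–(2.000,3.076)
cell (3,0): code 0010 → (3.000,0.887)–(3.117,1.000)
cell (3,1): code 0011 → (3.117,1.000)–(3.592,2.000)
cell (3,2): code 0001 → (3.592,2.000)–(3.000,2.802)
total: 10 segments, chained into 1 closed loop(s), length Σ = 7.535007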